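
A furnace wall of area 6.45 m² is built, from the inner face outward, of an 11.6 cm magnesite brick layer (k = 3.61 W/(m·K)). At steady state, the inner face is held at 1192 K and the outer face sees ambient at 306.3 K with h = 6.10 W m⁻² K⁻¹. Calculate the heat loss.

Q = 29.1 kW

Series thermal resistances, inner to outer:
  R_magnesite brick = L/(kA) = 0.116/(3.61·6.45) = 0.004982 K/W
  R_conv,out = 1/(hA) = 1/(6.10·6.45) = 0.02542 K/W
ΣR = 0.004982 + 0.02542 = 0.03040 K/W
Q = ΔT/ΣR = (1192 K − 306.3 K)/0.03040 = 29100 W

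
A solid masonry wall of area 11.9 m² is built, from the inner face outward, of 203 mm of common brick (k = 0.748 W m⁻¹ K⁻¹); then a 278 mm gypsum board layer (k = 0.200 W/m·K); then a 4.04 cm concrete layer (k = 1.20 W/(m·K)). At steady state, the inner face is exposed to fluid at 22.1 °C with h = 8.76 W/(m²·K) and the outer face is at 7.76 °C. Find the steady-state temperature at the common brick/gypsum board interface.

T = 19.0 °C

Resistance network (inner→outer):
  R_conv,in = 1/(hA) = 1/(8.76·11.9) = 0.009593 K/W
  R_common brick = L/(kA) = 0.203/(0.748·11.9) = 0.02281 K/W
  R_gypsum board = L/(kA) = 0.278/(0.200·11.9) = 0.1168 K/W
  R_concrete = L/(kA) = 0.0404/(1.20·11.9) = 0.002829 K/W
ΣR = 0.009593 + 0.02281 + 0.1168 + 0.002829 = 0.1520 K/W
Q = ΔT/ΣR = (22.1 °C − 7.76 °C)/0.1520 = 94.34 W
From the inner boundary to the common brick/gypsum board interface, ΣR_partial = 0.03240 K/W.
T_interface = T_in − Q·ΣR_partial = 22.1 °C − (94.34)(0.03240) = 19.0 °C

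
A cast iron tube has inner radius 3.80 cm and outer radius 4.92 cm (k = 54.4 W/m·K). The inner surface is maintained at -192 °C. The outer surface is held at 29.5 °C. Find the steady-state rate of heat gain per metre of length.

Q' = 2πk·ΔT/ln(r₂/r₁) = 2π × 54.4 × 221.5 / ln(0.0492/0.0380) = 2.93×10^5 W/m

Q' = 2.93×10^5 W/m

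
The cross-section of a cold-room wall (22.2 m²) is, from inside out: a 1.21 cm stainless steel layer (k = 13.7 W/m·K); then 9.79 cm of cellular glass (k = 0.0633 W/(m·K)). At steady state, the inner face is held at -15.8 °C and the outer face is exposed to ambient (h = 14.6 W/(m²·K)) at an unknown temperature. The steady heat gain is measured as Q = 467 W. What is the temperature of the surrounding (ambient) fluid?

Series resistances:
  R_stainless steel = L/(kA) = 0.0121/(13.7·22.2) = 3.978×10^-5 K/W
  R_cellular glass = L/(kA) = 0.0979/(0.0633·22.2) = 0.06967 K/W
  R_conv,out = 1/(hA) = 1/(14.6·22.2) = 0.003085 K/W
ΣR = 0.07279 K/W
ΔT = Q·ΣR = 467 × 0.07279 = 33.99 K
Heat flows inward, so T_out = T_in + ΔT = -15.8 + 33.99 = 18.2 °C

T_out = 18.2 °C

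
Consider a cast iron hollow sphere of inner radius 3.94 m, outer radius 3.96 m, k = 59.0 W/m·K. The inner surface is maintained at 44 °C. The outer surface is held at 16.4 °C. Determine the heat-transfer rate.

Q = 1.60×10^7 W

Q = 4πk·ΔT/(1/r₁ − 1/r₂) = 4π × 59.0 × 27.6 / (1/3.94 − 1/3.96) = 1.60×10^7 W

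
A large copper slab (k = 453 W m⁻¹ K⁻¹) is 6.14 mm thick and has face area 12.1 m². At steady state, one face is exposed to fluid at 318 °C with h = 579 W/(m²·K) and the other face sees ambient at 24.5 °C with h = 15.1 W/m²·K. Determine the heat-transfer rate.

Q = 52.3 kW

Series thermal resistances, inner to outer:
  R_conv,in = 1/(hA) = 1/(579·12.1) = 1.427×10^-4 K/W
  R_copper = L/(kA) = 0.00614/(453·12.1) = 1.120×10^-6 K/W
  R_conv,out = 1/(hA) = 1/(15.1·12.1) = 0.005473 K/W
ΣR = 1.427×10^-4 + 1.120×10^-6 + 0.005473 = 0.005617 K/W
Q = ΔT/ΣR = (318 °C − 24.5 °C)/0.005617 = 52300 W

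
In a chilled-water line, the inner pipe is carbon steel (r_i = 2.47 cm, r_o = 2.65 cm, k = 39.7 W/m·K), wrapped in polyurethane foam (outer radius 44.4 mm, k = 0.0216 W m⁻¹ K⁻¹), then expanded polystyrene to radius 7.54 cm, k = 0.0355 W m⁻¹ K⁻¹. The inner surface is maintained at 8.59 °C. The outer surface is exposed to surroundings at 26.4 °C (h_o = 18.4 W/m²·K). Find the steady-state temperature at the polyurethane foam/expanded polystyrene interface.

Resistance network (inner→outer):
  R'_carbon steel = ln(0.0265/0.0247)/(2πk) = 0.07034/(2π·39.7) = 2.820×10^-4 m·K/W
  R'_polyurethane foam = ln(0.0444/0.0265)/(2πk) = 0.5161/(2π·0.0216) = 3.803 m·K/W
  R'_expanded polystyrene = ln(0.0754/0.0444)/(2πk) = 0.5296/(2π·0.0355) = 2.374 m·K/W
  R'_conv,out = 1/(2πr h) = 1/(2π·0.0754·18.4) = 0.1147 m·K/W
ΣR = 2.820×10^-4 + 3.803 + 2.374 + 0.1147 = 6.292 m·K/W
Q' = ΔT/ΣR = (8.59 °C − 26.4 °C)/6.292 = -2.831 W/m
From the inner boundary to the polyurethane foam/expanded polystyrene interface, ΣR_partial = 3.803 m·K/W.
T_interface = T_in − Q'·ΣR_partial = 8.59 °C − (-2.831)(3.803) = 19.4 °C

T = 19.4 °C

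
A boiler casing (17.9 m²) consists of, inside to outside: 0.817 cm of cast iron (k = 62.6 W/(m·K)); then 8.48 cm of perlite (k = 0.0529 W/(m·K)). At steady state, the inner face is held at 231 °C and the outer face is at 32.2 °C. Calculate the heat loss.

Q = 2220 W

Resistance network (inner→outer):
  R_cast iron = L/(kA) = 0.00817/(62.6·17.9) = 7.291×10^-6 K/W
  R_perlite = L/(kA) = 0.0848/(0.0529·17.9) = 0.08955 K/W
ΣR = 7.291×10^-6 + 0.08955 = 0.08956 K/W
Q = ΔT/ΣR = (231 °C − 32.2 °C)/0.08956 = 2220 W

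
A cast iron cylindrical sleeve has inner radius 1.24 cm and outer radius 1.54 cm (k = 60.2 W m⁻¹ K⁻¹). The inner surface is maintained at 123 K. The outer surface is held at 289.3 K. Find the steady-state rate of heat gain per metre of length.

Q' = 2.90×10^5 W/m

Q' = 2πk·ΔT/ln(r₂/r₁) = 2π × 60.2 × 166.3 / ln(0.0154/0.0124) = 2.90×10^5 W/m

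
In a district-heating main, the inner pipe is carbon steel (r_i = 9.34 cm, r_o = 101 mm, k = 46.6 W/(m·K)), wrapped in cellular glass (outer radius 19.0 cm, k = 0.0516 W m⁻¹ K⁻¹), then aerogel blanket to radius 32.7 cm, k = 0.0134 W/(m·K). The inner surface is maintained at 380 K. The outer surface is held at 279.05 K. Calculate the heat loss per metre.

Q' = 12.0 W/m

Resistance network (inner→outer):
  R'_carbon steel = ln(0.101/0.0934)/(2πk) = 0.07823/(2π·46.6) = 2.672×10^-4 m·K/W
  R'_cellular glass = ln(0.190/0.101)/(2πk) = 0.6319/(2π·0.0516) = 1.949 m·K/W
  R'_aerogel blanket = ln(0.327/0.190)/(2πk) = 0.5429/(2π·0.0134) = 6.449 m·K/W
ΣR = 2.672×10^-4 + 1.949 + 6.449 = 8.398 m·K/W
Q' = ΔT/ΣR = (380 K − 279.05 K)/8.398 = 12.0 W/m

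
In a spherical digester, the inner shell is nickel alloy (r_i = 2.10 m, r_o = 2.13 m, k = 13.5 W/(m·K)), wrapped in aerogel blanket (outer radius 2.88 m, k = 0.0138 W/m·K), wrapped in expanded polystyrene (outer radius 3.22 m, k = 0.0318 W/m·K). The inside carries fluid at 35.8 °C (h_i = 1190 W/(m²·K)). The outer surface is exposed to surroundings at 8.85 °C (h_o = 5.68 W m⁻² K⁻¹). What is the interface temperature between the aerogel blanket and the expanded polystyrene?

T = 12.0 °C

Resistance network (inner→outer):
  R_conv,in = 1/(4πr²h) = 1/(4π·2.10²·1190) = 1.516×10^-5 K/W
  R_nickel alloy = (1/2.10 − 1/2.13)/(4πk) = 0.006707/(4π·13.5) = 3.953×10^-5 K/W
  R_aerogel blanket = (1/2.13 − 1/2.88)/(4πk) = 0.1223/(4π·0.0138) = 0.7050 K/W
  R_expanded polystyrene = (1/2.88 − 1/3.22)/(4πk) = 0.03666/(4π·0.0318) = 0.09175 K/W
  R_conv,out = 1/(4πr²h) = 1/(4π·3.22²·5.68) = 0.001351 K/W
ΣR = 1.516×10^-5 + 3.953×10^-5 + 0.7050 + 0.09175 + 0.001351 = 0.7982 K/W
Q = ΔT/ΣR = (35.8 °C − 8.85 °C)/0.7982 = 33.76 W
From the inner boundary to the aerogel blanket/expanded polystyrene interface, ΣR_partial = 0.7051 K/W.
T_interface = T_in − Q·ΣR_partial = 35.8 °C − (33.76)(0.7051) = 12.0 °C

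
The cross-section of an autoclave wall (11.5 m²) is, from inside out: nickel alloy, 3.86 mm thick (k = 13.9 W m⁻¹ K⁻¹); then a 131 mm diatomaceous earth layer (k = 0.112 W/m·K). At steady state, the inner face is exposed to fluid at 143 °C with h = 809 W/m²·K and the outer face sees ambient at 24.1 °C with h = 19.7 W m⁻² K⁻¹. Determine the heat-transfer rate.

Q = 1120 W

Series thermal resistances, inner to outer:
  R_conv,in = 1/(hA) = 1/(809·11.5) = 1.075×10^-4 K/W
  R_nickel alloy = L/(kA) = 0.00386/(13.9·11.5) = 2.415×10^-5 K/W
  R_diatomaceous earth = L/(kA) = 0.131/(0.112·11.5) = 0.1017 K/W
  R_conv,out = 1/(hA) = 1/(19.7·11.5) = 0.004414 K/W
ΣR = 1.075×10^-4 + 2.415×10^-5 + 0.1017 + 0.004414 = 0.1062 K/W
Q = ΔT/ΣR = (143 °C − 24.1 °C)/0.1062 = 1120 W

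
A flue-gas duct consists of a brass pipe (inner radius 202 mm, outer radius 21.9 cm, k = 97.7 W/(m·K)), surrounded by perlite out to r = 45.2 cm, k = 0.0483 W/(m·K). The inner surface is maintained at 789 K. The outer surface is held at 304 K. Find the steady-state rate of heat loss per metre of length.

Q' = 203 W/m

Resistance network (inner→outer):
  R'_brass = ln(0.219/0.202)/(2πk) = 0.08080/(2π·97.7) = 1.316×10^-4 m·K/W
  R'_perlite = ln(0.452/0.219)/(2πk) = 0.7246/(2π·0.0483) = 2.388 m·K/W
ΣR = 1.316×10^-4 + 2.388 = 2.388 m·K/W
Q' = ΔT/ΣR = (789 K − 304 K)/2.388 = 203 W/m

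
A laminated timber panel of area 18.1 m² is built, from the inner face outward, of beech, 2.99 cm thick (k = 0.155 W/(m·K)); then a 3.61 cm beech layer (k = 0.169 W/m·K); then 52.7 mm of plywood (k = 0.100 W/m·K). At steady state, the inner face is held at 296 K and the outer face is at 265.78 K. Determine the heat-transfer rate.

Series thermal resistances, inner to outer:
  R_beech = L/(kA) = 0.0299/(0.155·18.1) = 0.01066 K/W
  R_beech = L/(kA) = 0.0361/(0.169·18.1) = 0.01180 K/W
  R_plywood = L/(kA) = 0.0527/(0.100·18.1) = 0.02912 K/W
ΣR = 0.01066 + 0.01180 + 0.02912 = 0.05158 K/W
Q = ΔT/ΣR = (296 K − 265.78 K)/0.05158 = 586 W

Q = 586 W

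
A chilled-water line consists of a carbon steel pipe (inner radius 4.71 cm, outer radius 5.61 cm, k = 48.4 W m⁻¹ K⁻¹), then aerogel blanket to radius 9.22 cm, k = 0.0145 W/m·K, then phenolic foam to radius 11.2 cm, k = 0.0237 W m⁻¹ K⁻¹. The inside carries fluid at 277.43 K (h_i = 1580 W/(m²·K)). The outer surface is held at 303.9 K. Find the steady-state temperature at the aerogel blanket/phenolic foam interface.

T = 298.8 K

Treat each layer as a resistance in series:
  R'_conv,in = 1/(2πr h) = 1/(2π·0.0471·1580) = 0.002139 m·K/W
  R'_carbon steel = ln(0.0561/0.0471)/(2πk) = 0.1749/(2π·48.4) = 5.750×10^-4 m·K/W
  R'_aerogel blanket = ln(0.0922/0.0561)/(2πk) = 0.4968/(2π·0.0145) = 5.453 m·K/W
  R'_phenolic foam = ln(0.112/0.0922)/(2πk) = 0.1945/(2π·0.0237) = 1.306 m·K/W
ΣR = 0.002139 + 5.750×10^-4 + 5.453 + 1.306 = 6.762 m·K/W
Q' = ΔT/ΣR = (277.43 K − 303.9 K)/6.762 = -3.915 W/m
From the inner boundary to the aerogel blanket/phenolic foam interface, ΣR_partial = 5.456 m·K/W.
T_interface = T_in − Q'·ΣR_partial = 277.43 K − (-3.915)(5.456) = 298.8 K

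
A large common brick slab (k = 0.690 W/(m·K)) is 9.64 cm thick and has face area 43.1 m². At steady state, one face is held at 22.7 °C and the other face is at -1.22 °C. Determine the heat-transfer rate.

Q = kA·ΔT/L = 0.690 × 43.1 × |22.7 °C − -1.22 °C| / 0.0964 = 7380 W

Q = 7380 W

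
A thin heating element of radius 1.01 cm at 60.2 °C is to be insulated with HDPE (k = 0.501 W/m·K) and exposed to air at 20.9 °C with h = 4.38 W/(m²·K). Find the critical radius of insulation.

r_cr = 11.4 cm

For a cylinder, r_cr = k_ins/h = 0.501/4.38 = 0.114 m = 11.4 cm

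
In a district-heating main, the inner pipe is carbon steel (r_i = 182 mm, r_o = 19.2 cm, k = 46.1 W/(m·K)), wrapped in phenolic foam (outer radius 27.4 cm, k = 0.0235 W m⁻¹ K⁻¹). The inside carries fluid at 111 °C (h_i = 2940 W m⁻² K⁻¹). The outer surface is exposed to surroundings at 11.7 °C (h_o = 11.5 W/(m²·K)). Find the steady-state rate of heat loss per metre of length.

Q' = 40.4 W/m

Resistance network (inner→outer):
  R'_conv,in = 1/(2πr h) = 1/(2π·0.182·2940) = 2.974×10^-4 m·K/W
  R'_carbon steel = ln(0.192/0.182)/(2πk) = 0.05349/(2π·46.1) = 1.847×10^-4 m·K/W
  R'_phenolic foam = ln(0.274/0.192)/(2πk) = 0.3556/(2π·0.0235) = 2.409 m·K/W
  R'_conv,out = 1/(2πr h) = 1/(2π·0.274·11.5) = 0.05051 m·K/W
ΣR = 2.974×10^-4 + 1.847×10^-4 + 2.409 + 0.05051 = 2.460 m·K/W
Q' = ΔT/ΣR = (111 °C − 11.7 °C)/2.460 = 40.4 W/m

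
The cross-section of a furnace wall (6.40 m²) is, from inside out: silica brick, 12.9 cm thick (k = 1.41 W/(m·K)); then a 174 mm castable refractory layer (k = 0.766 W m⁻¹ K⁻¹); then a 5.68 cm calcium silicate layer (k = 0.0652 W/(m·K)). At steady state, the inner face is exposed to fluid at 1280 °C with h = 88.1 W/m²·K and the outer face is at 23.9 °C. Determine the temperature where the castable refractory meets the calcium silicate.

T = 935 °C

Series thermal resistances, inner to outer:
  R_conv,in = 1/(hA) = 1/(88.1·6.40) = 0.001774 K/W
  R_silica brick = L/(kA) = 0.129/(1.41·6.40) = 0.01430 K/W
  R_castable refractory = L/(kA) = 0.174/(0.766·6.40) = 0.03549 K/W
  R_calcium silicate = L/(kA) = 0.0568/(0.0652·6.40) = 0.1361 K/W
ΣR = 0.001774 + 0.01430 + 0.03549 + 0.1361 = 0.1877 K/W
Q = ΔT/ΣR = (1280 °C − 23.9 °C)/0.1877 = 6692 W
From the inner boundary to the castable refractory/calcium silicate interface, ΣR_partial = 0.05156 K/W.
T_interface = T_in − Q·ΣR_partial = 1280 °C − (6692)(0.05156) = 935 °C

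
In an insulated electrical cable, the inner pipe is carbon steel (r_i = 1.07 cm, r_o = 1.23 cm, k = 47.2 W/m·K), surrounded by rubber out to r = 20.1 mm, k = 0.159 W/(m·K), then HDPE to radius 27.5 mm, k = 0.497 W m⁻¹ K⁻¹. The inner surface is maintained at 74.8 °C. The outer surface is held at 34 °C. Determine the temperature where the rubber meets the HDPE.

T = 40.9 °C

Series thermal resistances, inner to outer:
  R'_carbon steel = ln(0.0123/0.0107)/(2πk) = 0.1394/(2π·47.2) = 4.699×10^-4 m·K/W
  R'_rubber = ln(0.0201/0.0123)/(2πk) = 0.4911/(2π·0.159) = 0.4916 m·K/W
  R'_HDPE = ln(0.0275/0.0201)/(2πk) = 0.3135/(2π·0.497) = 0.1004 m·K/W
ΣR = 4.699×10^-4 + 0.4916 + 0.1004 = 0.5925 m·K/W
Q' = ΔT/ΣR = (74.8 °C − 34 °C)/0.5925 = 68.86 W/m
From the inner boundary to the rubber/HDPE interface, ΣR_partial = 0.4921 m·K/W.
T_interface = T_in − Q'·ΣR_partial = 74.8 °C − (68.86)(0.4921) = 40.9 °C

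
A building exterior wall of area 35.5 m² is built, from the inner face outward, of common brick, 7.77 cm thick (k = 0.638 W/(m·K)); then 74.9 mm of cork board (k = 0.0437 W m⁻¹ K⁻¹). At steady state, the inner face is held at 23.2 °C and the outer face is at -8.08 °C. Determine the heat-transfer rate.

Resistance network (inner→outer):
  R_common brick = L/(kA) = 0.0777/(0.638·35.5) = 0.003431 K/W
  R_cork board = L/(kA) = 0.0749/(0.0437·35.5) = 0.04828 K/W
ΣR = 0.003431 + 0.04828 = 0.05171 K/W
Q = ΔT/ΣR = (23.2 °C − -8.08 °C)/0.05171 = 605 W

Q = 605 W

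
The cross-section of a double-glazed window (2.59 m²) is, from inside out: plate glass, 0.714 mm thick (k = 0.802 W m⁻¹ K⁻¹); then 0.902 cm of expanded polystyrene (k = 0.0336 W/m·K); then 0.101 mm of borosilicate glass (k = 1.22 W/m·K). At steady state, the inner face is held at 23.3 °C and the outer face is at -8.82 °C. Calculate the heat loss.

Q = 309 W

Treat each layer as a resistance in series:
  R_plate glass = L/(kA) = 7.14×10^-4/(0.802·2.59) = 3.437×10^-4 K/W
  R_expanded polystyrene = L/(kA) = 0.00902/(0.0336·2.59) = 0.1036 K/W
  R_borosilicate glass = L/(kA) = 1.01×10^-4/(1.22·2.59) = 3.196×10^-5 K/W
ΣR = 3.437×10^-4 + 0.1036 + 3.196×10^-5 = 0.1040 K/W
Q = ΔT/ΣR = (23.3 °C − -8.82 °C)/0.1040 = 309 W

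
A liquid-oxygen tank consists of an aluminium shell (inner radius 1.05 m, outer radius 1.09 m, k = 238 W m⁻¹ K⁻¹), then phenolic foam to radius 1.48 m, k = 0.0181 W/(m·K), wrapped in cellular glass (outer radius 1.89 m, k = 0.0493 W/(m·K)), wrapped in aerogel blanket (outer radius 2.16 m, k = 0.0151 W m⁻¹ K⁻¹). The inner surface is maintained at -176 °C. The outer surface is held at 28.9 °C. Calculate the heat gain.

Q = 124 W

Series thermal resistances, inner to outer:
  R_aluminium = (1/1.05 − 1/1.09)/(4πk) = 0.03495/(4π·238) = 1.169×10^-5 K/W
  R_phenolic foam = (1/1.09 − 1/1.48)/(4πk) = 0.2418/(4π·0.0181) = 1.063 K/W
  R_cellular glass = (1/1.48 − 1/1.89)/(4πk) = 0.1466/(4π·0.0493) = 0.2366 K/W
  R_aerogel blanket = (1/1.89 − 1/2.16)/(4πk) = 0.06614/(4π·0.0151) = 0.3485 K/W
ΣR = 1.169×10^-5 + 1.063 + 0.2366 + 0.3485 = 1.648 K/W
Q = ΔT/ΣR = (-176 °C − 28.9 °C)/1.648 = -124 W
(Negative Q ⇒ heat flows inward; heat gain = 124 W.)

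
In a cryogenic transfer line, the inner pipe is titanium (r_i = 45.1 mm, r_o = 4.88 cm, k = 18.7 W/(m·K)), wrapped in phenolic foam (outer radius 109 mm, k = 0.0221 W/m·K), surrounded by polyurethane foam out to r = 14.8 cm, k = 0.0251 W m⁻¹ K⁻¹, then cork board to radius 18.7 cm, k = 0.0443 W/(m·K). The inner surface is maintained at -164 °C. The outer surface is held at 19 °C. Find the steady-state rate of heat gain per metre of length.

Q' = 21.4 W/m

Treat each layer as a resistance in series:
  R'_titanium = ln(0.0488/0.0451)/(2πk) = 0.07885/(2π·18.7) = 6.711×10^-4 m·K/W
  R'_phenolic foam = ln(0.109/0.0488)/(2πk) = 0.8036/(2π·0.0221) = 5.787 m·K/W
  R'_polyurethane foam = ln(0.148/0.109)/(2πk) = 0.3059/(2π·0.0251) = 1.939 m·K/W
  R'_cork board = ln(0.187/0.148)/(2πk) = 0.2339/(2π·0.0443) = 0.8403 m·K/W
ΣR = 6.711×10^-4 + 5.787 + 1.939 + 0.8403 = 8.567 m·K/W
Q' = ΔT/ΣR = (-164 °C − 19 °C)/8.567 = -21.4 W/m
(Negative Q' ⇒ heat flows inward; heat gain = 21.4 W/m.)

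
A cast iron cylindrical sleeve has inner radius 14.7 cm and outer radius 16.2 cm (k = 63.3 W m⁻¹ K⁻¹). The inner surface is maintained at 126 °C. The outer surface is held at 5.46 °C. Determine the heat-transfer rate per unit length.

Q' = 4.93×10^5 W/m

Q' = 2πk·ΔT/ln(r₂/r₁) = 2π × 63.3 × 120.54 / ln(0.162/0.147) = 4.93×10^5 W/m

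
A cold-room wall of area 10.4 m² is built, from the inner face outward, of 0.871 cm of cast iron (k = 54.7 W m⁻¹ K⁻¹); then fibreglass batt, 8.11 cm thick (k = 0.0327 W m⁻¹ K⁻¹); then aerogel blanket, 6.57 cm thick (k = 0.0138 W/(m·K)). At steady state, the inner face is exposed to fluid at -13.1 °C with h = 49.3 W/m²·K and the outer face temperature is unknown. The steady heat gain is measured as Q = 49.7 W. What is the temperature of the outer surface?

Sum the resistances:
  R_conv,in = 1/(hA) = 1/(49.3·10.4) = 0.001950 K/W
  R_cast iron = L/(kA) = 0.00871/(54.7·10.4) = 1.531×10^-5 K/W
  R_fibreglass batt = L/(kA) = 0.0811/(0.0327·10.4) = 0.2385 K/W
  R_aerogel blanket = L/(kA) = 0.0657/(0.0138·10.4) = 0.4578 K/W
ΣR = 0.6982 K/W
ΔT = Q·ΣR = 49.7 × 0.6982 = 34.70 K
Heat flows inward, so T_out = T_in + ΔT = -13.1 + 34.70 = 21.6 °C

T_out = 21.6 °C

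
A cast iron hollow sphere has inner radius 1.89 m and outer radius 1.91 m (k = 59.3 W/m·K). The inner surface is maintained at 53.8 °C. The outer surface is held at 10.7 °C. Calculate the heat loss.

Q = 4πk·ΔT/(1/r₁ − 1/r₂) = 4π × 59.3 × 43.1 / (1/1.89 − 1/1.91) = 5.80×10^6 W

Q = 5800 kW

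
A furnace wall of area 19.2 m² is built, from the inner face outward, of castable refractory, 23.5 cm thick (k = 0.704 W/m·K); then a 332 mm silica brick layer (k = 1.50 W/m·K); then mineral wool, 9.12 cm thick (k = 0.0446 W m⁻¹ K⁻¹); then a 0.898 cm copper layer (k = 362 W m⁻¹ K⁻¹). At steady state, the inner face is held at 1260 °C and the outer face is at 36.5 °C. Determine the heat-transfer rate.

Q = 9040 W

Resistance network (inner→outer):
  R_castable refractory = L/(kA) = 0.235/(0.704·19.2) = 0.01739 K/W
  R_silica brick = L/(kA) = 0.332/(1.50·19.2) = 0.01153 K/W
  R_mineral wool = L/(kA) = 0.0912/(0.0446·19.2) = 0.1065 K/W
  R_copper = L/(kA) = 0.00898/(362·19.2) = 1.292×10^-6 K/W
ΣR = 0.01739 + 0.01153 + 0.1065 + 1.292×10^-6 = 0.1354 K/W
Q = ΔT/ΣR = (1260 °C − 36.5 °C)/0.1354 = 9040 W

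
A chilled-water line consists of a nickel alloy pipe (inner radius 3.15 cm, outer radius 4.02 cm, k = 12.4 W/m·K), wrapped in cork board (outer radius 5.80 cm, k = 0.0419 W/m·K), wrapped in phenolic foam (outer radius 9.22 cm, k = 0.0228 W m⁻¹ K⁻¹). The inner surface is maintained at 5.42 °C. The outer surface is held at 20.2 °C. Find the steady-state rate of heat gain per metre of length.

Q' = 3.19 W/m

Resistance network (inner→outer):
  R'_nickel alloy = ln(0.0402/0.0315)/(2πk) = 0.2439/(2π·12.4) = 0.003130 m·K/W
  R'_cork board = ln(0.0580/0.0402)/(2πk) = 0.3666/(2π·0.0419) = 1.392 m·K/W
  R'_phenolic foam = ln(0.0922/0.0580)/(2πk) = 0.4635/(2π·0.0228) = 3.236 m·K/W
ΣR = 0.003130 + 1.392 + 3.236 = 4.631 m·K/W
Q' = ΔT/ΣR = (5.42 °C − 20.2 °C)/4.631 = -3.19 W/m
(Negative Q' ⇒ heat flows inward; heat gain = 3.19 W/m.)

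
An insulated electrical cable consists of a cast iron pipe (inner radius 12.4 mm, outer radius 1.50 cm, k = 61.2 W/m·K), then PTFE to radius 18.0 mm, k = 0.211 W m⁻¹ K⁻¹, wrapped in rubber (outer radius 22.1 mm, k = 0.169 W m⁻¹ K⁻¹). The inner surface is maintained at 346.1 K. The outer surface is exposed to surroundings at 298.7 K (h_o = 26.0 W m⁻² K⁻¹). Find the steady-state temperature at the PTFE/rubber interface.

Series thermal resistances, inner to outer:
  R'_cast iron = ln(0.0150/0.0124)/(2πk) = 0.1904/(2π·61.2) = 4.950×10^-4 m·K/W
  R'_PTFE = ln(0.0180/0.0150)/(2πk) = 0.1823/(2π·0.211) = 0.1375 m·K/W
  R'_rubber = ln(0.0221/0.0180)/(2πk) = 0.2052/(2π·0.169) = 0.1933 m·K/W
  R'_conv,out = 1/(2πr h) = 1/(2π·0.0221·26.0) = 0.2770 m·K/W
ΣR = 4.950×10^-4 + 0.1375 + 0.1933 + 0.2770 = 0.6083 m·K/W
Q' = ΔT/ΣR = (346.1 K − 298.7 K)/0.6083 = 77.92 W/m
From the inner boundary to the PTFE/rubber interface, ΣR_partial = 0.1380 m·K/W.
T_interface = T_in − Q'·ΣR_partial = 346.1 K − (77.92)(0.1380) = 335.3 K

T = 335.3 K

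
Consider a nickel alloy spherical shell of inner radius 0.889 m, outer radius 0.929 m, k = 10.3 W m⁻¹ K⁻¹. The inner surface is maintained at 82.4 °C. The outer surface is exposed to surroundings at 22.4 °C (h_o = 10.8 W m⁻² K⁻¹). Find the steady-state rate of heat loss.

Series thermal resistances, inner to outer:
  R_nickel alloy = (1/0.889 − 1/0.929)/(4πk) = 0.04843/(4π·10.3) = 3.742×10^-4 K/W
  R_conv,out = 1/(4πr²h) = 1/(4π·0.929²·10.8) = 0.008538 K/W
ΣR = 3.742×10^-4 + 0.008538 = 0.008912 K/W
Q = ΔT/ΣR = (82.4 °C − 22.4 °C)/0.008912 = 6730 W

Q = 6730 W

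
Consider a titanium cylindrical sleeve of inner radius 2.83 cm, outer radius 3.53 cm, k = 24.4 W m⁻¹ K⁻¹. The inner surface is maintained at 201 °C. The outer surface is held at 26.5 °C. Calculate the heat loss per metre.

Q' = 2πk·ΔT/ln(r₂/r₁) = 2π × 24.4 × 174.5 / ln(0.0353/0.0283) = 1.21×10^5 W/m

Q' = 121 kW/m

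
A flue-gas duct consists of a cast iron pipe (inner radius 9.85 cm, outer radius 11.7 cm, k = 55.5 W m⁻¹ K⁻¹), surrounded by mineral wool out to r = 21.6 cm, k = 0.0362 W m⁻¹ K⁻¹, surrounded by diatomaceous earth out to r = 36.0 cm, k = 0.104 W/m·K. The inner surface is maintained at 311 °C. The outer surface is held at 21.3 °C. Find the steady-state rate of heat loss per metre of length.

Treat each layer as a resistance in series:
  R'_cast iron = ln(0.117/0.0985)/(2πk) = 0.1721/(2π·55.5) = 4.936×10^-4 m·K/W
  R'_mineral wool = ln(0.216/0.117)/(2πk) = 0.6131/(2π·0.0362) = 2.696 m·K/W
  R'_diatomaceous earth = ln(0.360/0.216)/(2πk) = 0.5108/(2π·0.104) = 0.7817 m·K/W
ΣR = 4.936×10^-4 + 2.696 + 0.7817 = 3.478 m·K/W
Q' = ΔT/ΣR = (311 °C − 21.3 °C)/3.478 = 83.3 W/m

Q' = 83.3 W/m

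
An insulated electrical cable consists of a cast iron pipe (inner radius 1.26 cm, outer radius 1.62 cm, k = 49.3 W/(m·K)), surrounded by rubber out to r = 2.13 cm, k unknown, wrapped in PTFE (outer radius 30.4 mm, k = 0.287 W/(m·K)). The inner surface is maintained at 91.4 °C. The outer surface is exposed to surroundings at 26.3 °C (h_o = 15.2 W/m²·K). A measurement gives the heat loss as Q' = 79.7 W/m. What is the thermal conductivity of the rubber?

k = 0.159 W/m·K

ΣR = ΔT/Q' = |91.4 − 26.3|/79.7 = 0.8168 m·K/W
Known resistances:
  R'_cast iron = ln(0.0162/0.0126)/(2πk) = 0.2513/(2π·49.3) = 8.113×10^-4 m·K/W
  R'_PTFE = ln(0.0304/0.0213)/(2πk) = 0.3557/(2π·0.287) = 0.1973 m·K/W
  R'_conv,out = 1/(2πr h) = 1/(2π·0.0304·15.2) = 0.3444 m·K/W
R_rubber = ΣR − ΣR_known = 0.8168 − 0.5425 = 0.2743 m·K/W
ln(r₂/r₁)/(2πk) = 0.2743 ⇒ k = 0.2737/(2π·0.2743) = 0.159 W/m·K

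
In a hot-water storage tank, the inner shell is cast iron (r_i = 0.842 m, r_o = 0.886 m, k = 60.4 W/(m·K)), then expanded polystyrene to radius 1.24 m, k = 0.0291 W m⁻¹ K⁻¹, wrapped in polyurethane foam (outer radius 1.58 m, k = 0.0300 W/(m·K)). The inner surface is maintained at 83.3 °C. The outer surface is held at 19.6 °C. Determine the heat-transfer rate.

Q = 47.5 W

Series thermal resistances, inner to outer:
  R_cast iron = (1/0.842 − 1/0.886)/(4πk) = 0.05898/(4π·60.4) = 7.771×10^-5 K/W
  R_expanded polystyrene = (1/0.886 − 1/1.24)/(4πk) = 0.3222/(4π·0.0291) = 0.8811 K/W
  R_polyurethane foam = (1/1.24 − 1/1.58)/(4πk) = 0.1735/(4π·0.0300) = 0.4603 K/W
ΣR = 7.771×10^-5 + 0.8811 + 0.4603 = 1.341 K/W
Q = ΔT/ΣR = (83.3 °C − 19.6 °C)/1.341 = 47.5 W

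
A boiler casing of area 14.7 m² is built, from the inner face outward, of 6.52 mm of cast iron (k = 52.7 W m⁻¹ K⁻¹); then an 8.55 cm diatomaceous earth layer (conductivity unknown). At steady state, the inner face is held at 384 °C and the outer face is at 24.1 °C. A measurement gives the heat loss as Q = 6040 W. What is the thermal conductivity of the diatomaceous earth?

k = 0.0976 W/m·K

ΣR = ΔT/Q = |384 − 24.1|/6040 = 0.05959 K/W
Known resistances:
  R_cast iron = L/(kA) = 0.00652/(52.7·14.7) = 8.416×10^-6 K/W
R_diatomaceous earth = ΣR − ΣR_known = 0.05959 − 8.416×10^-6 = 0.05958 K/W
L/(kA) = 0.05958 ⇒ k = 0.0855/(0.05958·14.7) = 0.0976 W/m·K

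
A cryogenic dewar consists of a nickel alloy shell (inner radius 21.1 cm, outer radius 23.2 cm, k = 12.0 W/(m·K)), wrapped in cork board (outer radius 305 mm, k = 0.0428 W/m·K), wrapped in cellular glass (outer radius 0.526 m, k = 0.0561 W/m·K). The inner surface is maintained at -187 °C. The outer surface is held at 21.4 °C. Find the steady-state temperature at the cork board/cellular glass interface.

T = -83.7 °C

Series thermal resistances, inner to outer:
  R_nickel alloy = (1/0.211 − 1/0.232)/(4πk) = 0.4290/(4π·12.0) = 0.002845 K/W
  R_cork board = (1/0.232 − 1/0.305)/(4πk) = 1.032/(4π·0.0428) = 1.918 K/W
  R_cellular glass = (1/0.305 − 1/0.526)/(4πk) = 1.378/(4π·0.0561) = 1.954 K/W
ΣR = 0.002845 + 1.918 + 1.954 = 3.875 K/W
Q = ΔT/ΣR = (-187 °C − 21.4 °C)/3.875 = -53.78 W
From the inner boundary to the cork board/cellular glass interface, ΣR_partial = 1.921 K/W.
T_interface = T_in − Q·ΣR_partial = -187 °C − (-53.78)(1.921) = -83.7 °C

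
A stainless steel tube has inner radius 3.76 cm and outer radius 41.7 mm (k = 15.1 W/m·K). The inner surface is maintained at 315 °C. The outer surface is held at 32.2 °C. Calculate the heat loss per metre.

Q' = 2.59×10^5 W/m

Q' = 2πk·ΔT/ln(r₂/r₁) = 2π × 15.1 × 282.8 / ln(0.0417/0.0376) = 2.59×10^5 W/m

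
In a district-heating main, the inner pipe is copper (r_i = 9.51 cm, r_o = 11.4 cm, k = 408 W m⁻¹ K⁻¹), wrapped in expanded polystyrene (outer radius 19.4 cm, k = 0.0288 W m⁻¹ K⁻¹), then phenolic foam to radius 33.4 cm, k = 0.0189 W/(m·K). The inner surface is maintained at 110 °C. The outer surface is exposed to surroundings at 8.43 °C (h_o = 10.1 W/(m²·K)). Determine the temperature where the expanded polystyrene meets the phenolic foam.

T = 70.5 °C

Treat each layer as a resistance in series:
  R'_copper = ln(0.114/0.0951)/(2πk) = 0.1813/(2π·408) = 7.071×10^-5 m·K/W
  R'_expanded polystyrene = ln(0.194/0.114)/(2πk) = 0.5317/(2π·0.0288) = 2.938 m·K/W
  R'_phenolic foam = ln(0.334/0.194)/(2πk) = 0.5433/(2π·0.0189) = 4.575 m·K/W
  R'_conv,out = 1/(2πr h) = 1/(2π·0.334·10.1) = 0.04718 m·K/W
ΣR = 7.071×10^-5 + 2.938 + 4.575 + 0.04718 = 7.560 m·K/W
Q' = ΔT/ΣR = (110 °C − 8.43 °C)/7.560 = 13.44 W/m
From the inner boundary to the expanded polystyrene/phenolic foam interface, ΣR_partial = 2.938 m·K/W.
T_interface = T_in − Q'·ΣR_partial = 110 °C − (13.44)(2.938) = 70.5 °C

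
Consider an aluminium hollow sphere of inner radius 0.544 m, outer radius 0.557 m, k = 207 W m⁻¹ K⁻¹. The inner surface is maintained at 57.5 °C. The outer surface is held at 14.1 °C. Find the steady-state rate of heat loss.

Q = 4πk·ΔT/(1/r₁ − 1/r₂) = 4π × 207 × 43.4 / (1/0.544 − 1/0.557) = 2.63×10^6 W

Q = 2630 kW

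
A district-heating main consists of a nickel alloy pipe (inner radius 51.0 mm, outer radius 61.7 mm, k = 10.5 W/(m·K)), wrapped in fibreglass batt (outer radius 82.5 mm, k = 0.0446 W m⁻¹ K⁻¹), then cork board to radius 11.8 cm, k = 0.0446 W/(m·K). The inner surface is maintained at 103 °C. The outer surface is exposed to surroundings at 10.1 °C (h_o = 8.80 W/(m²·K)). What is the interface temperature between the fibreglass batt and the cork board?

Series thermal resistances, inner to outer:
  R'_nickel alloy = ln(0.0617/0.0510)/(2πk) = 0.1905/(2π·10.5) = 0.002887 m·K/W
  R'_fibreglass batt = ln(0.0825/0.0617)/(2πk) = 0.2905/(2π·0.0446) = 1.037 m·K/W
  R'_cork board = ln(0.118/0.0825)/(2πk) = 0.3579/(2π·0.0446) = 1.277 m·K/W
  R'_conv,out = 1/(2πr h) = 1/(2π·0.118·8.80) = 0.1533 m·K/W
ΣR = 0.002887 + 1.037 + 1.277 + 0.1533 = 2.470 m·K/W
Q' = ΔT/ΣR = (103 °C − 10.1 °C)/2.470 = 37.61 W/m
From the inner boundary to the fibreglass batt/cork board interface, ΣR_partial = 1.040 m·K/W.
T_interface = T_in − Q'·ΣR_partial = 103 °C − (37.61)(1.040) = 63.9 °C

T = 63.9 °C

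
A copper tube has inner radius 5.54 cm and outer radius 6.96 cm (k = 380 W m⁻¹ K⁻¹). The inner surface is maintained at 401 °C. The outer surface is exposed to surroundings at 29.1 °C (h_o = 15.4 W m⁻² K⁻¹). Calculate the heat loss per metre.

Treat each layer as a resistance in series:
  R'_copper = ln(0.0696/0.0554)/(2πk) = 0.2282/(2π·380) = 9.557×10^-5 m·K/W
  R'_conv,out = 1/(2πr h) = 1/(2π·0.0696·15.4) = 0.1485 m·K/W
ΣR = 9.557×10^-5 + 0.1485 = 0.1486 m·K/W
Q' = ΔT/ΣR = (401 °C − 29.1 °C)/0.1486 = 2500 W/m

Q' = 2.50 kW/m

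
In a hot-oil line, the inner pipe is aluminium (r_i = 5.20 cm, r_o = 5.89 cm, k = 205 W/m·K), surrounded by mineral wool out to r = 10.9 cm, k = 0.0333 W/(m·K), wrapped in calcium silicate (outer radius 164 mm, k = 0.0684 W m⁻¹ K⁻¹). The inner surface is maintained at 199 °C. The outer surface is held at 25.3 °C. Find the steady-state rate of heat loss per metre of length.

Q' = 44.6 W/m

Treat each layer as a resistance in series:
  R'_aluminium = ln(0.0589/0.0520)/(2πk) = 0.1246/(2π·205) = 9.673×10^-5 m·K/W
  R'_mineral wool = ln(0.109/0.0589)/(2πk) = 0.6155/(2π·0.0333) = 2.942 m·K/W
  R'_calcium silicate = ln(0.164/0.109)/(2πk) = 0.4085/(2π·0.0684) = 0.9506 m·K/W
ΣR = 9.673×10^-5 + 2.942 + 0.9506 = 3.893 m·K/W
Q' = ΔT/ΣR = (199 °C − 25.3 °C)/3.893 = 44.6 W/m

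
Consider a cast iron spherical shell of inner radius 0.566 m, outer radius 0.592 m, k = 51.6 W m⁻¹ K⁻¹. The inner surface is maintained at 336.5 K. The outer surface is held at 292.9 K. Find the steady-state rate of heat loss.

Q = 364 kW

Q = 4πk·ΔT/(1/r₁ − 1/r₂) = 4π × 51.6 × 43.6 / (1/0.566 − 1/0.592) = 3.64×10^5 W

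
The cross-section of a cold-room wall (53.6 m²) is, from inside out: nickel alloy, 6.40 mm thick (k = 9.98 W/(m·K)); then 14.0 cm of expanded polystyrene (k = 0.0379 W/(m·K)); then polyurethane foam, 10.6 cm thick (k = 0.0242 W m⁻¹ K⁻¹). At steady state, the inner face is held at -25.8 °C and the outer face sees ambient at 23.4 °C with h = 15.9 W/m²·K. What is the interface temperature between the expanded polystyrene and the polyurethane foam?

T = -3.46 °C

Resistance network (inner→outer):
  R_nickel alloy = L/(kA) = 0.00640/(9.98·53.6) = 1.196×10^-5 K/W
  R_expanded polystyrene = L/(kA) = 0.140/(0.0379·53.6) = 0.06892 K/W
  R_polyurethane foam = L/(kA) = 0.106/(0.0242·53.6) = 0.08172 K/W
  R_conv,out = 1/(hA) = 1/(15.9·53.6) = 0.001173 K/W
ΣR = 1.196×10^-5 + 0.06892 + 0.08172 + 0.001173 = 0.1518 K/W
Q = ΔT/ΣR = (-25.8 °C − 23.4 °C)/0.1518 = -324.1 W
From the inner boundary to the expanded polystyrene/polyurethane foam interface, ΣR_partial = 0.06893 K/W.
T_interface = T_in − Q·ΣR_partial = -25.8 °C − (-324.1)(0.06893) = -3.46 °C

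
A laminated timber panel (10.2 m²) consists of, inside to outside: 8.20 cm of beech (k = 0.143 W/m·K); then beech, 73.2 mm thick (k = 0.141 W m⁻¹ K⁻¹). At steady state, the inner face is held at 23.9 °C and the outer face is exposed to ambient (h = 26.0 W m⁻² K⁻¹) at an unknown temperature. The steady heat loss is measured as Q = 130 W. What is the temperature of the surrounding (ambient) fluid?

Series resistances:
  R_beech = L/(kA) = 0.0820/(0.143·10.2) = 0.05622 K/W
  R_beech = L/(kA) = 0.0732/(0.141·10.2) = 0.05090 K/W
  R_conv,out = 1/(hA) = 1/(26.0·10.2) = 0.003771 K/W
ΣR = 0.1109 K/W
ΔT = Q·ΣR = 130 × 0.1109 = 14.42 K
Heat flows outward, so T_out = T_in − ΔT = 23.9 − 14.42 = 9.48 °C

T_out = 9.48 °C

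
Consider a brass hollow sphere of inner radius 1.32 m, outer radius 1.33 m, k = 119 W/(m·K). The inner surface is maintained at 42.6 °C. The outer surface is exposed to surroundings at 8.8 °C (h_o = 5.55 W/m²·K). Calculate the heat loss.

Q = 4.17 kW

Treat each layer as a resistance in series:
  R_brass = (1/1.32 − 1/1.33)/(4πk) = 0.005696/(4π·119) = 3.809×10^-6 K/W
  R_conv,out = 1/(4πr²h) = 1/(4π·1.33²·5.55) = 0.008106 K/W
ΣR = 3.809×10^-6 + 0.008106 = 0.008110 K/W
Q = ΔT/ΣR = (42.6 °C − 8.8 °C)/0.008110 = 4170 W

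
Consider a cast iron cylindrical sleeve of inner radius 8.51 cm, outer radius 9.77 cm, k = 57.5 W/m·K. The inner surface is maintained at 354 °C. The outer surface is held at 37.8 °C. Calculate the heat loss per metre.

Q' = 2πk·ΔT/ln(r₂/r₁) = 2π × 57.5 × 316.2 / ln(0.0977/0.0851) = 8.27×10^5 W/m

Q' = 8.27×10^5 W/m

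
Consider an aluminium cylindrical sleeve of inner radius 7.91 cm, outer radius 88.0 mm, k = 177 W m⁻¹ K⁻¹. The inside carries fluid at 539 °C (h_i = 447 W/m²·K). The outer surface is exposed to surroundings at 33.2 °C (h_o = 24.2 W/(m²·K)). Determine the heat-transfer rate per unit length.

Q' = 6.38 kW/m

Treat each layer as a resistance in series:
  R'_conv,in = 1/(2πr h) = 1/(2π·0.0791·447) = 0.004501 m·K/W
  R'_aluminium = ln(0.0880/0.0791)/(2πk) = 0.1066/(2π·177) = 9.587×10^-5 m·K/W
  R'_conv,out = 1/(2πr h) = 1/(2π·0.0880·24.2) = 0.07473 m·K/W
ΣR = 0.004501 + 9.587×10^-5 + 0.07473 = 0.07933 m·K/W
Q' = ΔT/ΣR = (539 °C − 33.2 °C)/0.07933 = 6380 W/m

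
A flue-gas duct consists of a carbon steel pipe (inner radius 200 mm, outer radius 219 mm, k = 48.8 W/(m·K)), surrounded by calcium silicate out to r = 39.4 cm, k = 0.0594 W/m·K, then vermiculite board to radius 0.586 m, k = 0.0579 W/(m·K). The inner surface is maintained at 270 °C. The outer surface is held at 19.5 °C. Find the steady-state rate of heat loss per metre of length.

Q' = 94.0 W/m

Series thermal resistances, inner to outer:
  R'_carbon steel = ln(0.219/0.200)/(2πk) = 0.09075/(2π·48.8) = 2.960×10^-4 m·K/W
  R'_calcium silicate = ln(0.394/0.219)/(2πk) = 0.5873/(2π·0.0594) = 1.574 m·K/W
  R'_vermiculite board = ln(0.586/0.394)/(2πk) = 0.3970/(2π·0.0579) = 1.091 m·K/W
ΣR = 2.960×10^-4 + 1.574 + 1.091 = 2.665 m·K/W
Q' = ΔT/ΣR = (270 °C − 19.5 °C)/2.665 = 94.0 W/m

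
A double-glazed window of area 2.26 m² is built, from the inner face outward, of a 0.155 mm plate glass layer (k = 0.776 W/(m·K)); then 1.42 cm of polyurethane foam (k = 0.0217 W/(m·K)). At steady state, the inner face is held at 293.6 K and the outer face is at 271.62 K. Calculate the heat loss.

Q = 75.9 W

Series thermal resistances, inner to outer:
  R_plate glass = L/(kA) = 1.55×10^-4/(0.776·2.26) = 8.838×10^-5 K/W
  R_polyurethane foam = L/(kA) = 0.0142/(0.0217·2.26) = 0.2895 K/W
ΣR = 8.838×10^-5 + 0.2895 = 0.2896 K/W
Q = ΔT/ΣR = (293.6 K − 271.62 K)/0.2896 = 75.9 W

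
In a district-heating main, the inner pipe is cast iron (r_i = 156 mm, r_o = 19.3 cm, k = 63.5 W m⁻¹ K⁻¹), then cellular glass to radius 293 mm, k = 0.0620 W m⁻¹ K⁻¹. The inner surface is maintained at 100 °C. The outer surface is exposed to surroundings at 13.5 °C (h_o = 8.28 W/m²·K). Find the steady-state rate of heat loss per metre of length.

Q' = 76.0 W/m

Treat each layer as a resistance in series:
  R'_cast iron = ln(0.193/0.156)/(2πk) = 0.2128/(2π·63.5) = 5.334×10^-4 m·K/W
  R'_cellular glass = ln(0.293/0.193)/(2πk) = 0.4175/(2π·0.0620) = 1.072 m·K/W
  R'_conv,out = 1/(2πr h) = 1/(2π·0.293·8.28) = 0.06560 m·K/W
ΣR = 5.334×10^-4 + 1.072 + 0.06560 = 1.138 m·K/W
Q' = ΔT/ΣR = (100 °C − 13.5 °C)/1.138 = 76.0 W/m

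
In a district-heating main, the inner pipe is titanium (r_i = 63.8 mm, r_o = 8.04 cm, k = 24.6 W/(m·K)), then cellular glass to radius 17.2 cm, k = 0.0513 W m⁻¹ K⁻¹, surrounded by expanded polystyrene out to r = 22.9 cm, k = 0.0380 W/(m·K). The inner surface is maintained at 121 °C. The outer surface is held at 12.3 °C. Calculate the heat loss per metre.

Resistance network (inner→outer):
  R'_titanium = ln(0.0804/0.0638)/(2πk) = 0.2313/(2π·24.6) = 0.001496 m·K/W
  R'_cellular glass = ln(0.172/0.0804)/(2πk) = 0.7605/(2π·0.0513) = 2.359 m·K/W
  R'_expanded polystyrene = ln(0.229/0.172)/(2πk) = 0.2862/(2π·0.0380) = 1.199 m·K/W
ΣR = 0.001496 + 2.359 + 1.199 = 3.559 m·K/W
Q' = ΔT/ΣR = (121 °C − 12.3 °C)/3.559 = 30.5 W/m

Q' = 30.5 W/m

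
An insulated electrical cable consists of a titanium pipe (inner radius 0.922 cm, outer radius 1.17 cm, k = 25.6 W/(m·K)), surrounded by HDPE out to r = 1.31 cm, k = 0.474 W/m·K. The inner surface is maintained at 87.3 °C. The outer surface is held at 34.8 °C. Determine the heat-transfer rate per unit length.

Q' = 1330 W/m

Treat each layer as a resistance in series:
  R'_titanium = ln(0.0117/0.00922)/(2πk) = 0.2382/(2π·25.6) = 0.001481 m·K/W
  R'_HDPE = ln(0.0131/0.0117)/(2πk) = 0.1130/(2π·0.474) = 0.03795 m·K/W
ΣR = 0.001481 + 0.03795 = 0.03943 m·K/W
Q' = ΔT/ΣR = (87.3 °C − 34.8 °C)/0.03943 = 1330 W/m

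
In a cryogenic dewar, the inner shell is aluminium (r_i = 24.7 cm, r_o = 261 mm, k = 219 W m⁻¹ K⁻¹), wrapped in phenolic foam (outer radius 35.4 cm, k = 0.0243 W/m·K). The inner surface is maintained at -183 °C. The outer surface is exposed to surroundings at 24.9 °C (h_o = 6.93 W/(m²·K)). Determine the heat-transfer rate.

Q = 61.4 W

Series thermal resistances, inner to outer:
  R_aluminium = (1/0.247 − 1/0.261)/(4πk) = 0.2172/(4π·219) = 7.891×10^-5 K/W
  R_phenolic foam = (1/0.261 − 1/0.354)/(4πk) = 1.007/(4π·0.0243) = 3.296 K/W
  R_conv,out = 1/(4πr²h) = 1/(4π·0.354²·6.93) = 0.09163 K/W
ΣR = 7.891×10^-5 + 3.296 + 0.09163 = 3.388 K/W
Q = ΔT/ΣR = (-183 °C − 24.9 °C)/3.388 = -61.4 W
(Negative Q ⇒ heat flows inward; heat gain = 61.4 W.)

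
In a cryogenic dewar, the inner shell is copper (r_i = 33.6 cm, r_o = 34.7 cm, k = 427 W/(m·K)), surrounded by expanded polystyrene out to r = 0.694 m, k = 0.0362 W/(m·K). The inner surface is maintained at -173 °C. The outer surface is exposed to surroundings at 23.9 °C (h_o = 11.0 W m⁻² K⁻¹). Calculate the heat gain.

Q = 61.9 W

Treat each layer as a resistance in series:
  R_copper = (1/0.336 − 1/0.347)/(4πk) = 0.09435/(4π·427) = 1.758×10^-5 K/W
  R_expanded polystyrene = (1/0.347 − 1/0.694)/(4πk) = 1.441/(4π·0.0362) = 3.168 K/W
  R_conv,out = 1/(4πr²h) = 1/(4π·0.694²·11.0) = 0.01502 K/W
ΣR = 1.758×10^-5 + 3.168 + 0.01502 = 3.183 K/W
Q = ΔT/ΣR = (-173 °C − 23.9 °C)/3.183 = -61.9 W
(Negative Q ⇒ heat flows inward; heat gain = 61.9 W.)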